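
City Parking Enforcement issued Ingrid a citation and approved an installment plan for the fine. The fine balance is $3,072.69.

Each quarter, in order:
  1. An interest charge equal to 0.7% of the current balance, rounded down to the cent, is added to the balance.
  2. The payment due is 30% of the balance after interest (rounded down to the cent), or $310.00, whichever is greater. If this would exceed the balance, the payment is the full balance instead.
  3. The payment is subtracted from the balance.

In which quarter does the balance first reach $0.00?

Quarter 1: $3,072.69 +$21.50 interest = $3,094.19; pay $928.25 → $2,165.94
Quarter 2: $2,165.94 +$15.16 interest = $2,181.10; pay $654.33 → $1,526.77
Quarter 3: $1,526.77 +$10.68 interest = $1,537.45; pay $461.23 → $1,076.22
Quarter 4: $1,076.22 +$7.53 interest = $1,083.75; pay $325.12 → $758.63
Quarter 5: $758.63 +$5.31 interest = $763.94; pay $310.00 → $453.94
Quarter 6: $453.94 +$3.17 interest = $457.11; pay $310.00 → $147.11
Quarter 7: $147.11 +$1.02 interest = $148.13; pay $148.13 → $0.00
Balance reaches $0.00 in quarter 7.

7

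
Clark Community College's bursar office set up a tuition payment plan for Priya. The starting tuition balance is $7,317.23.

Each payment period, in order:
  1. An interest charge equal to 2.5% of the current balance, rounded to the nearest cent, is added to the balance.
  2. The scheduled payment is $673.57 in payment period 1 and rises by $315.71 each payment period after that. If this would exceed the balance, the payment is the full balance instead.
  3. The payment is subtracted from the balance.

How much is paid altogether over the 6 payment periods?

Payment period 1: opening $7,317.23; interest $182.93 → $7,500.16; payment $673.57; balance $6,826.59
Payment period 2: opening $6,826.59; interest $170.66 → $6,997.25; payment $989.28; balance $6,007.97
Payment period 3: opening $6,007.97; interest $150.20 → $6,158.17; payment $1,304.99; balance $4,853.18
Payment period 4: opening $4,853.18; interest $121.33 → $4,974.51; payment $1,620.70; balance $3,353.81
Payment period 5: opening $3,353.81; interest $83.85 → $3,437.66; payment $1,936.41; balance $1,501.25
Payment period 6: opening $1,501.25; interest $37.53 → $1,538.78; payment $1,538.78; balance $0.00
Total paid: $8,063.73

$8,063.73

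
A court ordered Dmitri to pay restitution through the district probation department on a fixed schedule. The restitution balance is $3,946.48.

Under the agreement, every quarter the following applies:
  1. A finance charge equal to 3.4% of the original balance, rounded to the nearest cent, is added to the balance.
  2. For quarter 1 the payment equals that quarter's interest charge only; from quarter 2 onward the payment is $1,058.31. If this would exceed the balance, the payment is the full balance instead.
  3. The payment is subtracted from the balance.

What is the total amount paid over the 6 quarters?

$4,751.56

Quarter 1: opening $3,946.48; interest $134.18 → $4,080.66; payment $134.18; balance $3,946.48
Quarter 2: opening $3,946.48; interest $134.18 → $4,080.66; payment $1,058.31; balance $3,022.35
Quarter 3: opening $3,022.35; interest $134.18 → $3,156.53; payment $1,058.31; balance $2,098.22
Quarter 4: opening $2,098.22; interest $134.18 → $2,232.40; payment $1,058.31; balance $1,174.09
Quarter 5: opening $1,174.09; interest $134.18 → $1,308.27; payment $1,058.31; balance $249.96
Quarter 6: opening $249.96; interest $134.18 → $384.14; payment $384.14; balance $0.00
Total paid: $4,751.56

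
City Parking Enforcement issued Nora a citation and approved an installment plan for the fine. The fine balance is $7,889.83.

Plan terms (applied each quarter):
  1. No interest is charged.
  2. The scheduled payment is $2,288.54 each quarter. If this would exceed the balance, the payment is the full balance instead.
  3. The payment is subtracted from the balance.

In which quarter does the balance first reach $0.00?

Quarter 1: $7,889.83 − $2,288.54 → $5,601.29
Quarter 2: $5,601.29 − $2,288.54 → $3,312.75
Quarter 3: $3,312.75 − $2,288.54 → $1,024.21
Quarter 4: $1,024.21 − $1,024.21 → $0.00
Balance reaches $0.00 in quarter 4.

4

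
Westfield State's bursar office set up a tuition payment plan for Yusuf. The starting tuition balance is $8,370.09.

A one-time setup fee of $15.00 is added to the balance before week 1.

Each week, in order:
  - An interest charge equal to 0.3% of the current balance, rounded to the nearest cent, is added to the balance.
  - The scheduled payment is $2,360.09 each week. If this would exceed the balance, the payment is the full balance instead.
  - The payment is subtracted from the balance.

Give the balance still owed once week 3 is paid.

Week 1: opening $8,385.09; interest $25.16 → $8,410.25; payment $2,360.09; balance $6,050.16
Week 2: opening $6,050.16; interest $18.15 → $6,068.31; payment $2,360.09; balance $3,708.22
Week 3: opening $3,708.22; interest $11.12 → $3,719.34; payment $2,360.09; balance $1,359.25

$1,359.25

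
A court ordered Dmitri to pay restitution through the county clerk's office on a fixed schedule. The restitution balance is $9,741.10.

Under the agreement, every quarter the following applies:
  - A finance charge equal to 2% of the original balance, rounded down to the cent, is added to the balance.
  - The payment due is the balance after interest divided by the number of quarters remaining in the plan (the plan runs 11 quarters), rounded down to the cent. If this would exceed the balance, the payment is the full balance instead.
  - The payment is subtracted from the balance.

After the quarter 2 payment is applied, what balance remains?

Quarter 1: $9,741.10 +$194.82 interest = $9,935.92; pay $903.26 → $9,032.66
Quarter 2: $9,032.66 +$194.82 interest = $9,227.48; pay $922.74 → $8,304.74

$8,304.74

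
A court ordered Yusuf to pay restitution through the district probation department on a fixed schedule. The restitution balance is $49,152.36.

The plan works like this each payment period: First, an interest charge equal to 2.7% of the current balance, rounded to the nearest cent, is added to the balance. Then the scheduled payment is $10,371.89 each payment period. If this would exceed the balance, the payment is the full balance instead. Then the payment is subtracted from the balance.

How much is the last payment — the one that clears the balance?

$1,457.88

Payment period 1: $49,152.36 +$1,327.11 interest = $50,479.47; pay $10,371.89 → $40,107.58
Payment period 2: $40,107.58 +$1,082.90 interest = $41,190.48; pay $10,371.89 → $30,818.59
Payment period 3: $30,818.59 +$832.10 interest = $31,650.69; pay $10,371.89 → $21,278.80
Payment period 4: $21,278.80 +$574.53 interest = $21,853.33; pay $10,371.89 → $11,481.44
Payment period 5: $11,481.44 +$310.00 interest = $11,791.44; pay $10,371.89 → $1,419.55
Payment period 6: $1,419.55 +$38.33 interest = $1,457.88; pay $1,457.88 → $0.00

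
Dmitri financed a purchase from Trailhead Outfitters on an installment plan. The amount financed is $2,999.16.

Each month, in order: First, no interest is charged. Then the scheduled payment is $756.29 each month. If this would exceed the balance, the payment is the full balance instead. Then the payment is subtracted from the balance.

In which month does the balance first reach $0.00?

4

# | Opening | Payment | End bal
1 | $2,999.16 | $756.29 | $2,242.87
2 | $2,242.87 | $756.29 | $1,486.58
3 | $1,486.58 | $756.29 | $730.29
4 | $730.29 | $730.29 | $0.00
Balance reaches $0.00 in month 4.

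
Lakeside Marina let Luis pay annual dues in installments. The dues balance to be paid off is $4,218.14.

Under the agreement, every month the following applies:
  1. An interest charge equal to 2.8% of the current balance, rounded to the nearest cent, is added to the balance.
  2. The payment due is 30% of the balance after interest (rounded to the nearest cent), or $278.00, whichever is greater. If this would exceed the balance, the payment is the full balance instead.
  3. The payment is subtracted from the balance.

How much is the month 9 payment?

Month 1: $4,218.14 +$118.11 interest = $4,336.25; pay $1,300.88 → $3,035.37
Month 2: $3,035.37 +$84.99 interest = $3,120.36; pay $936.11 → $2,184.25
Month 3: $2,184.25 +$61.16 interest = $2,245.41; pay $673.62 → $1,571.79
Month 4: $1,571.79 +$44.01 interest = $1,615.80; pay $484.74 → $1,131.06
Month 5: $1,131.06 +$31.67 interest = $1,162.73; pay $348.82 → $813.91
Month 6: $813.91 +$22.79 interest = $836.70; pay $278.00 → $558.70
Month 7: $558.70 +$15.64 interest = $574.34; pay $278.00 → $296.34
Month 8: $296.34 +$8.30 interest = $304.64; pay $278.00 → $26.64
Month 9: $26.64 +$0.75 interest = $27.39; pay $27.39 → $0.00

$27.39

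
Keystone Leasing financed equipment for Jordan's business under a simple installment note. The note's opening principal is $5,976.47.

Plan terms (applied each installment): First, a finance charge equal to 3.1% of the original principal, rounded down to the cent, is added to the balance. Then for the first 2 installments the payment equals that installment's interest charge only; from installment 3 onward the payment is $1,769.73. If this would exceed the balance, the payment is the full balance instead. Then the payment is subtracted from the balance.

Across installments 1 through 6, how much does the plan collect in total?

$7,088.09

# | Opening | Interest | Payment | End bal
1 | $5,976.47 | $185.27 | $185.27 | $5,976.47
2 | $5,976.47 | $185.27 | $185.27 | $5,976.47
3 | $5,976.47 | $185.27 | $1,769.73 | $4,392.01
4 | $4,392.01 | $185.27 | $1,769.73 | $2,807.55
5 | $2,807.55 | $185.27 | $1,769.73 | $1,223.09
6 | $1,223.09 | $185.27 | $1,408.36 | $0.00
Total paid: $7,088.09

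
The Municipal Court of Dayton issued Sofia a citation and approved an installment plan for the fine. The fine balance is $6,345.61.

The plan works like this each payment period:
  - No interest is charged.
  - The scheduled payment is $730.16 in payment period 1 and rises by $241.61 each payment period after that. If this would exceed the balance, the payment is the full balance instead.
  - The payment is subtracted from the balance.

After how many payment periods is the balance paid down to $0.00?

6

# | Opening | Payment | End bal
1 | $6,345.61 | $730.16 | $5,615.45
2 | $5,615.45 | $971.77 | $4,643.68
3 | $4,643.68 | $1,213.38 | $3,430.30
4 | $3,430.30 | $1,454.99 | $1,975.31
5 | $1,975.31 | $1,696.60 | $278.71
6 | $278.71 | $278.71 | $0.00
Balance reaches $0.00 in payment period 6.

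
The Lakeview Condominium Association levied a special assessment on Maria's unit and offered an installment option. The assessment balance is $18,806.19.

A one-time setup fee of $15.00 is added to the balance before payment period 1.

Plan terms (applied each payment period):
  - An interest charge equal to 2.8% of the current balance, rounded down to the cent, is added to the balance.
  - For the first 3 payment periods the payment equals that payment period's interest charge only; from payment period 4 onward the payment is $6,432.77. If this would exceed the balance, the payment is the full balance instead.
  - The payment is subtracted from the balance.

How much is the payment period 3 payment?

Payment period 1: opening $18,821.19; interest $526.99 → $19,348.18; payment $526.99; balance $18,821.19
Payment period 2: opening $18,821.19; interest $526.99 → $19,348.18; payment $526.99; balance $18,821.19
Payment period 3: opening $18,821.19; interest $526.99 → $19,348.18; payment $526.99; balance $18,821.19

$526.99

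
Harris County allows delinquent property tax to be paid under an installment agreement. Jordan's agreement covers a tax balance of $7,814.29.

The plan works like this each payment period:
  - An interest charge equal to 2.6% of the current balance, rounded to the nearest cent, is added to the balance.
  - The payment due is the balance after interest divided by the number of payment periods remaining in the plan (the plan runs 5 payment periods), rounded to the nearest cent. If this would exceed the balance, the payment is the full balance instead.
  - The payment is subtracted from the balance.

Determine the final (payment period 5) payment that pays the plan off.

Payment period 1: $7,814.29 +$203.17 interest = $8,017.46; pay $1,603.49 → $6,413.97
Payment period 2: $6,413.97 +$166.76 interest = $6,580.73; pay $1,645.18 → $4,935.55
Payment period 3: $4,935.55 +$128.32 interest = $5,063.87; pay $1,687.96 → $3,375.91
Payment period 4: $3,375.91 +$87.77 interest = $3,463.68; pay $1,731.84 → $1,731.84
Payment period 5: $1,731.84 +$45.03 interest = $1,776.87; pay $1,776.87 → $0.00

$1,776.87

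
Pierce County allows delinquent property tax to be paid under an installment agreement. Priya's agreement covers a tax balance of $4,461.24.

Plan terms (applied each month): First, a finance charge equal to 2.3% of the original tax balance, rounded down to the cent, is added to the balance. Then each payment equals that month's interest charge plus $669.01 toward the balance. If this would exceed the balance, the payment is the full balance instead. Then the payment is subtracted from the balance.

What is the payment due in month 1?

$771.61

Month 1: $4,461.24 +$102.60 interest = $4,563.84; pay $771.61 → $3,792.23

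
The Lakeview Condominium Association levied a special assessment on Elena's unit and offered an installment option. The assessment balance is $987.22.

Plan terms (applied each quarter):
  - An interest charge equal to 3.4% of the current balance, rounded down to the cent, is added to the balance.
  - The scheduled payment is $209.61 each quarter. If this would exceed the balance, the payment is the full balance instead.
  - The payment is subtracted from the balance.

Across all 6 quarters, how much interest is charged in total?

$107.41

Quarter 1: $987.22 +$33.56 interest = $1,020.78; pay $209.61 → $811.17
Quarter 2: $811.17 +$27.57 interest = $838.74; pay $209.61 → $629.13
Quarter 3: $629.13 +$21.39 interest = $650.52; pay $209.61 → $440.91
Quarter 4: $440.91 +$14.99 interest = $455.90; pay $209.61 → $246.29
Quarter 5: $246.29 +$8.37 interest = $254.66; pay $209.61 → $45.05
Quarter 6: $45.05 +$1.53 interest = $46.58; pay $46.58 → $0.00
Total interest: $33.56 + $27.57 + $21.39 + $14.99 + $8.37 + $1.53 = $107.41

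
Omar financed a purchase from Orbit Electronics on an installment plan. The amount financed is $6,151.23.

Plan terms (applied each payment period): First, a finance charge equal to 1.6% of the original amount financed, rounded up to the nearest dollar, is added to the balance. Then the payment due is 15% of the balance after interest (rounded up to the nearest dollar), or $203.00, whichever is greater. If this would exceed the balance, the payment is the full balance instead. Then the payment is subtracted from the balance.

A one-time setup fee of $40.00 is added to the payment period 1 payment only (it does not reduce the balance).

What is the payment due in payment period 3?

# | Opening | Interest | Payment | Fee | End bal
1 | $6,151.23 | $99.00 | $938.00 | $40.00 | $5,312.23
2 | $5,312.23 | $99.00 | $812.00 | — | $4,599.23
3 | $4,599.23 | $99.00 | $705.00 | — | $3,993.23

$705.00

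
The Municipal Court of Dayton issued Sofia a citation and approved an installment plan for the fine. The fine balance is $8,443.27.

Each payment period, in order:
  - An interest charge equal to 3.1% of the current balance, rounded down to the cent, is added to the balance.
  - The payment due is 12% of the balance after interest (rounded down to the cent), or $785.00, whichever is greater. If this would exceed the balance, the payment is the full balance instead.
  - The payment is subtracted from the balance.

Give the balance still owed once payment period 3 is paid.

$6,305.72

Payment period 1: $8,443.27 +$261.74 interest = $8,705.01; pay $1,044.60 → $7,660.41
Payment period 2: $7,660.41 +$237.47 interest = $7,897.88; pay $947.74 → $6,950.14
Payment period 3: $6,950.14 +$215.45 interest = $7,165.59; pay $859.87 → $6,305.72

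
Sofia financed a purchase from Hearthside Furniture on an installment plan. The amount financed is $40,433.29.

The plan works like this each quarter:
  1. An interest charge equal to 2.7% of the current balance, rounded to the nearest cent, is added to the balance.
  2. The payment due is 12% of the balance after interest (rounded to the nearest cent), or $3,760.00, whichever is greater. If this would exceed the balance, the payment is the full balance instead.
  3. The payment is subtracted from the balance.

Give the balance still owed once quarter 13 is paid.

$0.00

Quarter 1: opening $40,433.29; interest $1,091.70 → $41,524.99; payment $4,983.00; balance $36,541.99
Quarter 2: opening $36,541.99; interest $986.63 → $37,528.62; payment $4,503.43; balance $33,025.19
Quarter 3: opening $33,025.19; interest $891.68 → $33,916.87; payment $4,070.02; balance $29,846.85
Quarter 4: opening $29,846.85; interest $805.86 → $30,652.71; payment $3,760.00; balance $26,892.71
Quarter 5: opening $26,892.71; interest $726.10 → $27,618.81; payment $3,760.00; balance $23,858.81
Quarter 6: opening $23,858.81; interest $644.19 → $24,503.00; payment $3,760.00; balance $20,743.00
Quarter 7: opening $20,743.00; interest $560.06 → $21,303.06; payment $3,760.00; balance $17,543.06
Quarter 8: opening $17,543.06; interest $473.66 → $18,016.72; payment $3,760.00; balance $14,256.72
Quarter 9: opening $14,256.72; interest $384.93 → $14,641.65; payment $3,760.00; balance $10,881.65
Quarter 10: opening $10,881.65; interest $293.80 → $11,175.45; payment $3,760.00; balance $7,415.45
Quarter 11: opening $7,415.45; interest $200.22 → $7,615.67; payment $3,760.00; balance $3,855.67
Quarter 12: opening $3,855.67; interest $104.10 → $3,959.77; payment $3,760.00; balance $199.77
Quarter 13: opening $199.77; interest $5.39 → $205.16; payment $205.16; balance $0.00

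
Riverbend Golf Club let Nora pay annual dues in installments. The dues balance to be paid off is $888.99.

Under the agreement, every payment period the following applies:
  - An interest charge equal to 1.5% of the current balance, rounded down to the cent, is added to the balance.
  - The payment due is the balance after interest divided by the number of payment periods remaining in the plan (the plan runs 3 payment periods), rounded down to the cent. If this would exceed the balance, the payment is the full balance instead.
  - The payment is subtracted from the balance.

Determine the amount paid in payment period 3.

Payment period 1: opening $888.99; interest $13.33 → $902.32; payment $300.77; balance $601.55
Payment period 2: opening $601.55; interest $9.02 → $610.57; payment $305.28; balance $305.29
Payment period 3: opening $305.29; interest $4.57 → $309.86; payment $309.86; balance $0.00

$309.86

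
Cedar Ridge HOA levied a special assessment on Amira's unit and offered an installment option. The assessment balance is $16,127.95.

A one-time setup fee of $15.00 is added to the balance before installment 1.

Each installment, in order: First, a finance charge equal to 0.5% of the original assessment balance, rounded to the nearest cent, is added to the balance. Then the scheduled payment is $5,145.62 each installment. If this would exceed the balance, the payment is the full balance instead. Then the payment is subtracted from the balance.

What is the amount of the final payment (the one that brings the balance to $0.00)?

Installment 1: $16,142.95 +$80.64 interest = $16,223.59; pay $5,145.62 → $11,077.97
Installment 2: $11,077.97 +$80.64 interest = $11,158.61; pay $5,145.62 → $6,012.99
Installment 3: $6,012.99 +$80.64 interest = $6,093.63; pay $5,145.62 → $948.01
Installment 4: $948.01 +$80.64 interest = $1,028.65; pay $1,028.65 → $0.00

$1,028.65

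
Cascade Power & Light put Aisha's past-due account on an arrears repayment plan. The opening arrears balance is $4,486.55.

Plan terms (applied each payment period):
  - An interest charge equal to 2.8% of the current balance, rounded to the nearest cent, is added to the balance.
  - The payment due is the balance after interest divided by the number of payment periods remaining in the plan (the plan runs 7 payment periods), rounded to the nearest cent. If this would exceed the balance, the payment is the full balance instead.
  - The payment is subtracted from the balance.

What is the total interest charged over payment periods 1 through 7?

$531.65

# | Opening | Interest | Payment | End bal
1 | $4,486.55 | $125.62 | $658.88 | $3,953.29
2 | $3,953.29 | $110.69 | $677.33 | $3,386.65
3 | $3,386.65 | $94.83 | $696.30 | $2,785.18
4 | $2,785.18 | $77.99 | $715.79 | $2,147.38
5 | $2,147.38 | $60.13 | $735.84 | $1,471.67
6 | $1,471.67 | $41.21 | $756.44 | $756.44
7 | $756.44 | $21.18 | $777.62 | $0.00
Total interest: $125.62 + $110.69 + $94.83 + $77.99 + $60.13 + $41.21 + $21.18 = $531.65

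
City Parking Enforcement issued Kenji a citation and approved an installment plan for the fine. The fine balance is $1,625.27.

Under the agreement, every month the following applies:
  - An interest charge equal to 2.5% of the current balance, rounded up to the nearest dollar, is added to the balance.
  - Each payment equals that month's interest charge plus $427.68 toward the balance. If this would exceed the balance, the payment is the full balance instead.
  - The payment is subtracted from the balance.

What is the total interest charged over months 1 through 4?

Month 1: $1,625.27 +$41.00 interest = $1,666.27; pay $468.68 → $1,197.59
Month 2: $1,197.59 +$30.00 interest = $1,227.59; pay $457.68 → $769.91
Month 3: $769.91 +$20.00 interest = $789.91; pay $447.68 → $342.23
Month 4: $342.23 +$9.00 interest = $351.23; pay $351.23 → $0.00
Total interest: $41.00 + $30.00 + $20.00 + $9.00 = $100.00

$100.00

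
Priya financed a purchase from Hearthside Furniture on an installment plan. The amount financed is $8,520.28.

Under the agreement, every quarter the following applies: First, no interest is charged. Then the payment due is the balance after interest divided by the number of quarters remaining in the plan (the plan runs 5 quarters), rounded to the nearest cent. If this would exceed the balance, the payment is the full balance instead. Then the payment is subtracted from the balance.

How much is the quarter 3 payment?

Quarter 1: $8,520.28 − $1,704.06 → $6,816.22
Quarter 2: $6,816.22 − $1,704.06 → $5,112.16
Quarter 3: $5,112.16 − $1,704.05 → $3,408.11

$1,704.05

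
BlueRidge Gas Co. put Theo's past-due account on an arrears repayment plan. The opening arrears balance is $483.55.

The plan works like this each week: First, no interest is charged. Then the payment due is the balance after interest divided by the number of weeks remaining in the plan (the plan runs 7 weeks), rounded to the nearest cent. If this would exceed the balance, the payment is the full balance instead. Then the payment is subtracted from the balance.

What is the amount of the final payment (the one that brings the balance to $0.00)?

$69.07

# | Opening | Payment | End bal
1 | $483.55 | $69.08 | $414.47
2 | $414.47 | $69.08 | $345.39
3 | $345.39 | $69.08 | $276.31
4 | $276.31 | $69.08 | $207.23
5 | $207.23 | $69.08 | $138.15
6 | $138.15 | $69.08 | $69.07
7 | $69.07 | $69.07 | $0.00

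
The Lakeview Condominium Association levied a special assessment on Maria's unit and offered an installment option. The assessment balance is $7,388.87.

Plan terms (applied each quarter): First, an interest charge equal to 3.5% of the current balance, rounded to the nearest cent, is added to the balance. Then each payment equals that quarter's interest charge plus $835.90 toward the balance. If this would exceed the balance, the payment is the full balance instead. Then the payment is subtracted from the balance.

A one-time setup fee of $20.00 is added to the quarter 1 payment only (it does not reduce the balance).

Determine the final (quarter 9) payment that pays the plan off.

$726.23

Quarter 1: opening $7,388.87; interest $258.61 → $7,647.48; payment $1,094.51 (+ $20.00 fee); balance $6,552.97
Quarter 2: opening $6,552.97; interest $229.35 → $6,782.32; payment $1,065.25; balance $5,717.07
Quarter 3: opening $5,717.07; interest $200.10 → $5,917.17; payment $1,036.00; balance $4,881.17
Quarter 4: opening $4,881.17; interest $170.84 → $5,052.01; payment $1,006.74; balance $4,045.27
Quarter 5: opening $4,045.27; interest $141.58 → $4,186.85; payment $977.48; balance $3,209.37
Quarter 6: opening $3,209.37; interest $112.33 → $3,321.70; payment $948.23; balance $2,373.47
Quarter 7: opening $2,373.47; interest $83.07 → $2,456.54; payment $918.97; balance $1,537.57
Quarter 8: opening $1,537.57; interest $53.81 → $1,591.38; payment $889.71; balance $701.67
Quarter 9: opening $701.67; interest $24.56 → $726.23; payment $726.23; balance $0.00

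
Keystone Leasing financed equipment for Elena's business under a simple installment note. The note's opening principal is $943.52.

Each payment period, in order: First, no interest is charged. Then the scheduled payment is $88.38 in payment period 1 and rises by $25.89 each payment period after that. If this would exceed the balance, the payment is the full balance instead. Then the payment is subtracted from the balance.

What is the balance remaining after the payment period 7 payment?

Payment period 1: opening $943.52; payment $88.38; balance $855.14
Payment period 2: opening $855.14; payment $114.27; balance $740.87
Payment period 3: opening $740.87; payment $140.16; balance $600.71
Payment period 4: opening $600.71; payment $166.05; balance $434.66
Payment period 5: opening $434.66; payment $191.94; balance $242.72
Payment period 6: opening $242.72; payment $217.83; balance $24.89
Payment period 7: opening $24.89; payment $24.89; balance $0.00

$0.00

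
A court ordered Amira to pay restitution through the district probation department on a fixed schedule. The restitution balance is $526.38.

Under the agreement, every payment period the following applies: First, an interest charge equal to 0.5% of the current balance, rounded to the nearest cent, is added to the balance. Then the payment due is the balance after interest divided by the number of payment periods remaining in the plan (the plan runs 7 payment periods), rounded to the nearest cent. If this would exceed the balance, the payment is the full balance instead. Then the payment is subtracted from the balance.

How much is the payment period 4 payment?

$76.72

Payment period 1: $526.38 +$2.63 interest = $529.01; pay $75.57 → $453.44
Payment period 2: $453.44 +$2.27 interest = $455.71; pay $75.95 → $379.76
Payment period 3: $379.76 +$1.90 interest = $381.66; pay $76.33 → $305.33
Payment period 4: $305.33 +$1.53 interest = $306.86; pay $76.72 → $230.14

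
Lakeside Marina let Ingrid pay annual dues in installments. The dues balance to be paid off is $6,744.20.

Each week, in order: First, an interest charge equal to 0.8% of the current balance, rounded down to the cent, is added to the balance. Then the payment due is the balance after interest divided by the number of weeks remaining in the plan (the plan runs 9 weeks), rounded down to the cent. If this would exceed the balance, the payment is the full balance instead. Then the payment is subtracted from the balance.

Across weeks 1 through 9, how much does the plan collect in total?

$7,019.75

Week 1: $6,744.20 +$53.95 interest = $6,798.15; pay $755.35 → $6,042.80
Week 2: $6,042.80 +$48.34 interest = $6,091.14; pay $761.39 → $5,329.75
Week 3: $5,329.75 +$42.63 interest = $5,372.38; pay $767.48 → $4,604.90
Week 4: $4,604.90 +$36.83 interest = $4,641.73; pay $773.62 → $3,868.11
Week 5: $3,868.11 +$30.94 interest = $3,899.05; pay $779.81 → $3,119.24
Week 6: $3,119.24 +$24.95 interest = $3,144.19; pay $786.04 → $2,358.15
Week 7: $2,358.15 +$18.86 interest = $2,377.01; pay $792.33 → $1,584.68
Week 8: $1,584.68 +$12.67 interest = $1,597.35; pay $798.67 → $798.68
Week 9: $798.68 +$6.38 interest = $805.06; pay $805.06 → $0.00
Total paid: $7,019.75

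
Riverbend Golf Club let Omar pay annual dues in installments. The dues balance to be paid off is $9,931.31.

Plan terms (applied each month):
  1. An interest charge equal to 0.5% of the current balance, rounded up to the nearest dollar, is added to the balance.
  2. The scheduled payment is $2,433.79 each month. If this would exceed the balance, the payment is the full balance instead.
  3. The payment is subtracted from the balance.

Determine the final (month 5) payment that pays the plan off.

$326.15

Month 1: $9,931.31 +$50.00 interest = $9,981.31; pay $2,433.79 → $7,547.52
Month 2: $7,547.52 +$38.00 interest = $7,585.52; pay $2,433.79 → $5,151.73
Month 3: $5,151.73 +$26.00 interest = $5,177.73; pay $2,433.79 → $2,743.94
Month 4: $2,743.94 +$14.00 interest = $2,757.94; pay $2,433.79 → $324.15
Month 5: $324.15 +$2.00 interest = $326.15; pay $326.15 → $0.00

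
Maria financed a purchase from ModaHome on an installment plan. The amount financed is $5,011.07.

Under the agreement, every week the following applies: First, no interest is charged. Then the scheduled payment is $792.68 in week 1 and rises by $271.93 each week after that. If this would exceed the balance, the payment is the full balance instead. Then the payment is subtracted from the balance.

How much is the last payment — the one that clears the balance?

Week 1: $5,011.07 − $792.68 → $4,218.39
Week 2: $4,218.39 − $1,064.61 → $3,153.78
Week 3: $3,153.78 − $1,336.54 → $1,817.24
Week 4: $1,817.24 − $1,608.47 → $208.77
Week 5: $208.77 − $208.77 → $0.00

$208.77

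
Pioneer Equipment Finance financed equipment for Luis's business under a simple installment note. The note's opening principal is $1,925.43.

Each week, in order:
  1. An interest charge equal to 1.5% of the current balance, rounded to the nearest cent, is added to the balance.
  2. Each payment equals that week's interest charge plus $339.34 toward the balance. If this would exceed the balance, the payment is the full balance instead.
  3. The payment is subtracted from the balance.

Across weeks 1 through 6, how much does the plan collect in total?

$2,022.36

Week 1: opening $1,925.43; interest $28.88 → $1,954.31; payment $368.22; balance $1,586.09
Week 2: opening $1,586.09; interest $23.79 → $1,609.88; payment $363.13; balance $1,246.75
Week 3: opening $1,246.75; interest $18.70 → $1,265.45; payment $358.04; balance $907.41
Week 4: opening $907.41; interest $13.61 → $921.02; payment $352.95; balance $568.07
Week 5: opening $568.07; interest $8.52 → $576.59; payment $347.86; balance $228.73
Week 6: opening $228.73; interest $3.43 → $232.16; payment $232.16; balance $0.00
Total paid: $2,022.36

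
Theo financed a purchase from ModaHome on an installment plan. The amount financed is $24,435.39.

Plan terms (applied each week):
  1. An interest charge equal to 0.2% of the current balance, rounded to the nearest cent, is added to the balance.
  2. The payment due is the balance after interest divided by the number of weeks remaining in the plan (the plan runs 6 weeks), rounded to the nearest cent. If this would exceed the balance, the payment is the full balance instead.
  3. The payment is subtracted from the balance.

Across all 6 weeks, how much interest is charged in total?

# | Opening | Interest | Payment | End bal
1 | $24,435.39 | $48.87 | $4,080.71 | $20,403.55
2 | $20,403.55 | $40.81 | $4,088.87 | $16,355.49
3 | $16,355.49 | $32.71 | $4,097.05 | $12,291.15
4 | $12,291.15 | $24.58 | $4,105.24 | $8,210.49
5 | $8,210.49 | $16.42 | $4,113.46 | $4,113.45
6 | $4,113.45 | $8.23 | $4,121.68 | $0.00
Total interest: $48.87 + $40.81 + $32.71 + $24.58 + $16.42 + $8.23 = $171.62

$171.62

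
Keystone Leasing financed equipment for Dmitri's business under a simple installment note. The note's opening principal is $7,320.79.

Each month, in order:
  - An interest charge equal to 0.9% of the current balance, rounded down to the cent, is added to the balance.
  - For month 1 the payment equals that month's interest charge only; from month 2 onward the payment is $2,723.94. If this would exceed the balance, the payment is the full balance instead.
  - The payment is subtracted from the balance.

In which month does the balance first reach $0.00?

4

Month 1: opening $7,320.79; interest $65.88 → $7,386.67; payment $65.88; balance $7,320.79
Month 2: opening $7,320.79; interest $65.88 → $7,386.67; payment $2,723.94; balance $4,662.73
Month 3: opening $4,662.73; interest $41.96 → $4,704.69; payment $2,723.94; balance $1,980.75
Month 4: opening $1,980.75; interest $17.82 → $1,998.57; payment $1,998.57; balance $0.00
Balance reaches $0.00 in month 4.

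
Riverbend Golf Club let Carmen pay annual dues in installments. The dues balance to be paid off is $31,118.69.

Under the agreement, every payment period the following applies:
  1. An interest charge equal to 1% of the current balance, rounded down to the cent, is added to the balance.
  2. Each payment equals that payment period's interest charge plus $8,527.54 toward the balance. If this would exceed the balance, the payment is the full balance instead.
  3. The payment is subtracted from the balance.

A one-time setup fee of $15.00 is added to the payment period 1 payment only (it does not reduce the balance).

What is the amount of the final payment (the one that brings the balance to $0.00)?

# | Opening | Interest | Payment | Fee | End bal
1 | $31,118.69 | $311.18 | $8,838.72 | $15.00 | $22,591.15
2 | $22,591.15 | $225.91 | $8,753.45 | — | $14,063.61
3 | $14,063.61 | $140.63 | $8,668.17 | — | $5,536.07
4 | $5,536.07 | $55.36 | $5,591.43 | — | $0.00

$5,591.43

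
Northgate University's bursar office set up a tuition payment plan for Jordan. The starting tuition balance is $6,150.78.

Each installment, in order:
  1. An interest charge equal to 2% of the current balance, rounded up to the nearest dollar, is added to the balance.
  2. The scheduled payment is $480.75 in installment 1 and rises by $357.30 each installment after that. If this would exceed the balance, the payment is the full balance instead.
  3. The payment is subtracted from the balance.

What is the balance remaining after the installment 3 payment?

$3,978.63

Installment 1: $6,150.78 +$124.00 interest = $6,274.78; pay $480.75 → $5,794.03
Installment 2: $5,794.03 +$116.00 interest = $5,910.03; pay $838.05 → $5,071.98
Installment 3: $5,071.98 +$102.00 interest = $5,173.98; pay $1,195.35 → $3,978.63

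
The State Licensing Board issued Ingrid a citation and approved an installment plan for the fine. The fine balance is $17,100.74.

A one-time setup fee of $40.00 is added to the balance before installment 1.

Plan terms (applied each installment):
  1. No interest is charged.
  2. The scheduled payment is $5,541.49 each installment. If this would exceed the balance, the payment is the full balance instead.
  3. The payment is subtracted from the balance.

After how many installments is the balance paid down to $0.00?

4

Installment 1: $17,140.74 − $5,541.49 → $11,599.25
Installment 2: $11,599.25 − $5,541.49 → $6,057.76
Installment 3: $6,057.76 − $5,541.49 → $516.27
Installment 4: $516.27 − $516.27 → $0.00
Balance reaches $0.00 in installment 4.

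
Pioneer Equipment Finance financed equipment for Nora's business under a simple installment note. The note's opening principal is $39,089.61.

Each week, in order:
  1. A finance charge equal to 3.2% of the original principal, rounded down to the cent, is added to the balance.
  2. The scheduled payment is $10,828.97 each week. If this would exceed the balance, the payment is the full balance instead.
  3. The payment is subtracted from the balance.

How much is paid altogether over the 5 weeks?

$45,343.91

Week 1: $39,089.61 +$1,250.86 interest = $40,340.47; pay $10,828.97 → $29,511.50
Week 2: $29,511.50 +$1,250.86 interest = $30,762.36; pay $10,828.97 → $19,933.39
Week 3: $19,933.39 +$1,250.86 interest = $21,184.25; pay $10,828.97 → $10,355.28
Week 4: $10,355.28 +$1,250.86 interest = $11,606.14; pay $10,828.97 → $777.17
Week 5: $777.17 +$1,250.86 interest = $2,028.03; pay $2,028.03 → $0.00
Total paid: $45,343.91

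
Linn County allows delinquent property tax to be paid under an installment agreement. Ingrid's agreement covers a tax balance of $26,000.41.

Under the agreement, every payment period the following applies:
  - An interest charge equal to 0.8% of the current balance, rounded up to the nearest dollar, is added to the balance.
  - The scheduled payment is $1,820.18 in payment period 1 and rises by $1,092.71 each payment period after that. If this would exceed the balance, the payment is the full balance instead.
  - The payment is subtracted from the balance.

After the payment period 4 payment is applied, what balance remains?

# | Opening | Interest | Payment | End bal
1 | $26,000.41 | $209.00 | $1,820.18 | $24,389.23
2 | $24,389.23 | $196.00 | $2,912.89 | $21,672.34
3 | $21,672.34 | $174.00 | $4,005.60 | $17,840.74
4 | $17,840.74 | $143.00 | $5,098.31 | $12,885.43

$12,885.43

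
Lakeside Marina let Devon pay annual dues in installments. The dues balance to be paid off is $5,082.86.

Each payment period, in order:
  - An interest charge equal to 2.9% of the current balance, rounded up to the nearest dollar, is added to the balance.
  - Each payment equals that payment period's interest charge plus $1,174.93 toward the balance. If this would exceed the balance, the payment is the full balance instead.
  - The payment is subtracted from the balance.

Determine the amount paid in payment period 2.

Payment period 1: opening $5,082.86; interest $148.00 → $5,230.86; payment $1,322.93; balance $3,907.93
Payment period 2: opening $3,907.93; interest $114.00 → $4,021.93; payment $1,288.93; balance $2,733.00

$1,288.93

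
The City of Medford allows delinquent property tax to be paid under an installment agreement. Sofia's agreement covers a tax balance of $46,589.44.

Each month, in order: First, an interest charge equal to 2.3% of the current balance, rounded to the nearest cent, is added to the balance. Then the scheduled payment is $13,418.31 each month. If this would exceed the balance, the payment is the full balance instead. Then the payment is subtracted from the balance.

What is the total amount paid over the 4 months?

$49,145.55

Month 1: opening $46,589.44; interest $1,071.56 → $47,661.00; payment $13,418.31; balance $34,242.69
Month 2: opening $34,242.69; interest $787.58 → $35,030.27; payment $13,418.31; balance $21,611.96
Month 3: opening $21,611.96; interest $497.08 → $22,109.04; payment $13,418.31; balance $8,690.73
Month 4: opening $8,690.73; interest $199.89 → $8,890.62; payment $8,890.62; balance $0.00
Total paid: $49,145.55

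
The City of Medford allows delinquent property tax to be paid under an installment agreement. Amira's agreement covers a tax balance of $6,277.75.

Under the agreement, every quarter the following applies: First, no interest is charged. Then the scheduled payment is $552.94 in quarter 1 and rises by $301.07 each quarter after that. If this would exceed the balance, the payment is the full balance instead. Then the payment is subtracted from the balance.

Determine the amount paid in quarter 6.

# | Opening | Payment | End bal
1 | $6,277.75 | $552.94 | $5,724.81
2 | $5,724.81 | $854.01 | $4,870.80
3 | $4,870.80 | $1,155.08 | $3,715.72
4 | $3,715.72 | $1,456.15 | $2,259.57
5 | $2,259.57 | $1,757.22 | $502.35
6 | $502.35 | $502.35 | $0.00

$502.35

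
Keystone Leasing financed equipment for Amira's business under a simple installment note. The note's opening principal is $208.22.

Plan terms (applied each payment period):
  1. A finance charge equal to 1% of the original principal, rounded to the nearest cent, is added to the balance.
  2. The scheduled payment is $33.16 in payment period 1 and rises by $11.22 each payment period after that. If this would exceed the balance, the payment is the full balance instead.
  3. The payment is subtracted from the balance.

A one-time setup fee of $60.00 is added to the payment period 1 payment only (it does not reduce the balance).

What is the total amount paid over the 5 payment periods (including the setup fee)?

Payment period 1: $208.22 +$2.08 interest = $210.30; pay $33.16 (+ $60.00 fee) → $177.14
Payment period 2: $177.14 +$2.08 interest = $179.22; pay $44.38 → $134.84
Payment period 3: $134.84 +$2.08 interest = $136.92; pay $55.60 → $81.32
Payment period 4: $81.32 +$2.08 interest = $83.40; pay $66.82 → $16.58
Payment period 5: $16.58 +$2.08 interest = $18.66; pay $18.66 → $0.00
Total paid: $278.62

$278.62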